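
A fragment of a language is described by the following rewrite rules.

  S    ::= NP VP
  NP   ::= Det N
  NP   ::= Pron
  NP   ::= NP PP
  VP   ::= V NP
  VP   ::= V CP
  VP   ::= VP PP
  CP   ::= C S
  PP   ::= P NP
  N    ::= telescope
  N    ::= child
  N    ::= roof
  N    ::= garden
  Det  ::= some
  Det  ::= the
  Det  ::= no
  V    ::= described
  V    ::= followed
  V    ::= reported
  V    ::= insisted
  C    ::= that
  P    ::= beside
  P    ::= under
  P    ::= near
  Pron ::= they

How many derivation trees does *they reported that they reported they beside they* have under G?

Two of the 3 distinct bracketings:
[S [NP [Pron they]] [VP [V reported] [CP [C that] [S [NP [Pron they]] [VP [V reported] [NP [NP [Pron they]] [PP [P beside] [NP [Pron they]]]]]]]]]
[S [NP [Pron they]] [VP [V reported] [CP [C that] [S [NP [Pron they]] [VP [VP [V reported] [NP [Pron they]]] [PP [P beside] [NP [Pron they]]]]]]]]
The difference turns on whether NP → NP PP is used at the relevant span, versus an alternative expansion of NP.

3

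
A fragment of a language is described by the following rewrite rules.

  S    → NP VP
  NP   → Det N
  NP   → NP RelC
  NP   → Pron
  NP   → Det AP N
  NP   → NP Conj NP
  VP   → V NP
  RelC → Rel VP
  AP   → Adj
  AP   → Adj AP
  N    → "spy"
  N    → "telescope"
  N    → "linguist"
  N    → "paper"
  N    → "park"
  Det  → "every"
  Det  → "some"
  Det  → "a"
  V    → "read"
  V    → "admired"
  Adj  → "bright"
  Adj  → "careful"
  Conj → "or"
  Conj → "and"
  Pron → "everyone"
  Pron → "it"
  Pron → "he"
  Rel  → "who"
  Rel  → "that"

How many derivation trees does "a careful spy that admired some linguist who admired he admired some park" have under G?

2

The two bracketings:
[S [NP [NP [Det a] [AP [Adj careful]] [N spy]] [RelC [Rel that] [VP [V admired] [NP [NP [Det some] [N linguist]] [RelC [Rel who] [VP [V admired] [NP [Pron he]]]]]]]] [VP [V admired] [NP [Det some] [N park]]]]
[S [NP [NP [NP [Det a] [AP [Adj careful]] [N spy]] [RelC [Rel that] [VP [V admired] [NP [Det some] [N linguist]]]]] [RelC [Rel who] [VP [V admired] [NP [Pron he]]]]] [VP [V admired] [NP [Det some] [N park]]]]
The trees differ in how a recursive rule is bracketed over the same span.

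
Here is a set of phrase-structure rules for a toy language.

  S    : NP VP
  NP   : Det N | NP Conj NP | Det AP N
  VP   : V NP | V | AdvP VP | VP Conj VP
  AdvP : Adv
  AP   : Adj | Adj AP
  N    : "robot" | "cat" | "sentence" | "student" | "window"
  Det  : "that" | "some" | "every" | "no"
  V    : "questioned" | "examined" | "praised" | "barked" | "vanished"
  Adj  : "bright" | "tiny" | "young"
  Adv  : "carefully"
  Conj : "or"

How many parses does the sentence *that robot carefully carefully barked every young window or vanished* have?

3

Two of the 3 distinct bracketings:
[S [NP [Det that] [N robot]] [VP [AdvP [Adv carefully]] [VP [AdvP [Adv carefully]] [VP [VP [V barked] [NP [Det every] [AP [Adj young]] [N window]]] [Conj or] [VP [V vanished]]]]]]
[S [NP [Det that] [N robot]] [VP [AdvP [Adv carefully]] [VP [VP [AdvP [Adv carefully]] [VP [V barked] [NP [Det every] [AP [Adj young]] [N window]]]] [Conj or] [VP [V vanished]]]]]
The trees differ in how a recursive rule is bracketed over the same span.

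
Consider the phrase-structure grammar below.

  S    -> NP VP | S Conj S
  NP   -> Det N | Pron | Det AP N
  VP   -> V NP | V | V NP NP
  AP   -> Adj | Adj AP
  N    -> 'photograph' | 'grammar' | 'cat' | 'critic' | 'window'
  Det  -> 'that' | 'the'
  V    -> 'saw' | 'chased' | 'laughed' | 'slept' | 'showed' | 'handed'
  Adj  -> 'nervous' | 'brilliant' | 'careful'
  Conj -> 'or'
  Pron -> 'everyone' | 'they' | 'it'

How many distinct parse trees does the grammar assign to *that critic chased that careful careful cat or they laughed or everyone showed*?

The two bracketings:
[S [S [NP [Det that] [N critic]] [VP [V chased] [NP [Det that] [AP [Adj careful] [AP [Adj careful]]] [N cat]]]] [Conj or] [S [S [NP [Pron they]] [VP [V laughed]]] [Conj or] [S [NP [Pron everyone]] [VP [V showed]]]]]
[S [S [S [NP [Det that] [N critic]] [VP [V chased] [NP [Det that] [AP [Adj careful] [AP [Adj careful]]] [N cat]]]] [Conj or] [S [NP [Pron they]] [VP [V laughed]]]] [Conj or] [S [NP [Pron everyone]] [VP [V showed]]]]
The trees differ in how a recursive rule is bracketed over the same span.

2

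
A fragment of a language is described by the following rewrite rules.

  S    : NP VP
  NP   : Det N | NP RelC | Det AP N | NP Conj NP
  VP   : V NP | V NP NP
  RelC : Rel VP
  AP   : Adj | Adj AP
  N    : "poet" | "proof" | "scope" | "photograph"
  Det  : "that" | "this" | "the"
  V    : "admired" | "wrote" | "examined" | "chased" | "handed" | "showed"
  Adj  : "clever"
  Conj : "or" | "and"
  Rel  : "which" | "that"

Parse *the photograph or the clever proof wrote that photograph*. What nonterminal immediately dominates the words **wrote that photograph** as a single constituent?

S
  NP
    NP
      Det: the
      N: photograph
    Conj: or
    NP
      Det: the
      AP
        Adj: clever
      N: proof
  VP
    V: wrote
    NP
      Det: that
      N: photograph
The span 'wrote that photograph' is the VP node built by VP → V NP.

VP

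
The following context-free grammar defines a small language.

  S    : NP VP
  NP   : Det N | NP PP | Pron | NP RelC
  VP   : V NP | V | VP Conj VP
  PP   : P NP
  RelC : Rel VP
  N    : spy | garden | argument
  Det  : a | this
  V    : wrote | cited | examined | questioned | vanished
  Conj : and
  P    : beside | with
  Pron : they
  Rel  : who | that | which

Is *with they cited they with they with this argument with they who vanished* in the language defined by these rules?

Ungrammatical

For S → NP VP, no prefix of the string parses as an NP.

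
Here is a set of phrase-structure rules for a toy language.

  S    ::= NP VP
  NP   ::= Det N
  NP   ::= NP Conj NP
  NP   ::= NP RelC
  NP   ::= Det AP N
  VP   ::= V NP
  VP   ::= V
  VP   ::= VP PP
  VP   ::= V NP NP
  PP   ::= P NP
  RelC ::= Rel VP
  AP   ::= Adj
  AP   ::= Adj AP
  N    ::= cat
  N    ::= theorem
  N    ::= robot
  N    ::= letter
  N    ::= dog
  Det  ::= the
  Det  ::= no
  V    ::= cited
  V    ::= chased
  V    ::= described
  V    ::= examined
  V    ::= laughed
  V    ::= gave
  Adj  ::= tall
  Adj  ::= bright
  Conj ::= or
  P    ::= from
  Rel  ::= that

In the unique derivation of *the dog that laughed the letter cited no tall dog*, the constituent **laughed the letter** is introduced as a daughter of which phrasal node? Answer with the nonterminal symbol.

S
  NP
    NP
      Det: the
      N: dog
    RelC
      Rel: that
      VP
        V: laughed
        NP
          Det: the
          N: letter
  VP
    V: cited
    NP
      Det: no
      AP
        Adj: tall
      N: dog
The span 'laughed the letter' is the VP node built by VP → V NP.
Its mother is the RelC built by RelC → Rel VP.

RelC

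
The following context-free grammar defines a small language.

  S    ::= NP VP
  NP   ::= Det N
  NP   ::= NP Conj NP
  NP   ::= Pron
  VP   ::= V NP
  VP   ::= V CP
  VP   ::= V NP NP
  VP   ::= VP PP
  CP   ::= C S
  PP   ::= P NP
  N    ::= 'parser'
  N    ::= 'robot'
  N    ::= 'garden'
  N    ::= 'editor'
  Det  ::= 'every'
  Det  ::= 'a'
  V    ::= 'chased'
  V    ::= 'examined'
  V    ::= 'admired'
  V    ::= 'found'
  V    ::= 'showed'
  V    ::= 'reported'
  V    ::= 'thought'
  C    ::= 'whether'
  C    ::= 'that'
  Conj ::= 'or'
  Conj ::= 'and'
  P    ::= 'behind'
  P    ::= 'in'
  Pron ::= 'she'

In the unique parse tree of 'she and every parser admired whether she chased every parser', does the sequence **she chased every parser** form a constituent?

[S [NP [NP [Pron she]] [Conj and] [NP [Det every] [N parser]]] [VP [V admired] [CP [C whether] [S [NP [Pron she]] [VP [V chased] [NP [Det every] [N parser]]]]]]]
The words 'she chased every parser' are exhaustively dominated by a single S node (built by S → NP VP), so they form a constituent.

Yes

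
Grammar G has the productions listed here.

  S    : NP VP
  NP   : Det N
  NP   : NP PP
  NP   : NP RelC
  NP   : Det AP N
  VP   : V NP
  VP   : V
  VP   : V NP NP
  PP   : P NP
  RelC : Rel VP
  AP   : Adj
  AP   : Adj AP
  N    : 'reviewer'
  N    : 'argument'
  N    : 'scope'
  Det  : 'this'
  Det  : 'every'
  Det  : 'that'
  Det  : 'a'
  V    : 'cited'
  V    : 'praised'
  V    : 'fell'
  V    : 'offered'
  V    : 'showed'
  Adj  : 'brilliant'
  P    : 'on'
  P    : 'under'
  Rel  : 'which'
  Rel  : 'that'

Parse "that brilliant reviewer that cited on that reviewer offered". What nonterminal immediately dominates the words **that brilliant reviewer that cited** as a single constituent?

NP

[S [NP [NP [NP [Det that] [AP [Adj brilliant]] [N reviewer]] [RelC [Rel that] [VP [V cited]]]] [PP [P on] [NP [Det that] [N reviewer]]]] [VP [V offered]]]
The span 'that brilliant reviewer that cited' is the NP node built by NP → NP RelC.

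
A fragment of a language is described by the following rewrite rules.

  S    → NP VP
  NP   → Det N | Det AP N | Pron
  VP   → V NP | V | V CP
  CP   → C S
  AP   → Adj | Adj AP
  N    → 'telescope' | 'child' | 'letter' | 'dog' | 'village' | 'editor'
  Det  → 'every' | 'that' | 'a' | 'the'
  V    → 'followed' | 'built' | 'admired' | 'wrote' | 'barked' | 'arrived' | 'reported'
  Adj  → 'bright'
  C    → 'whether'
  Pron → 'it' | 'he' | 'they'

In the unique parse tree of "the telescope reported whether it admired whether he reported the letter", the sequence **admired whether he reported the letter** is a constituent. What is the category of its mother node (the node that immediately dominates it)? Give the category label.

S

S
  NP
    Det: the
    N: telescope
  VP
    V: reported
    CP
      C: whether
      S
        NP
          Pron: it
        VP
          V: admired
          CP
            C: whether
            S
              NP
                Pron: he
              VP
                V: reported
                NP
                  Det: the
                  N: letter
The span 'admired whether he reported the letter' is the VP node built by VP → V CP.
Its mother is the S built by S → NP VP.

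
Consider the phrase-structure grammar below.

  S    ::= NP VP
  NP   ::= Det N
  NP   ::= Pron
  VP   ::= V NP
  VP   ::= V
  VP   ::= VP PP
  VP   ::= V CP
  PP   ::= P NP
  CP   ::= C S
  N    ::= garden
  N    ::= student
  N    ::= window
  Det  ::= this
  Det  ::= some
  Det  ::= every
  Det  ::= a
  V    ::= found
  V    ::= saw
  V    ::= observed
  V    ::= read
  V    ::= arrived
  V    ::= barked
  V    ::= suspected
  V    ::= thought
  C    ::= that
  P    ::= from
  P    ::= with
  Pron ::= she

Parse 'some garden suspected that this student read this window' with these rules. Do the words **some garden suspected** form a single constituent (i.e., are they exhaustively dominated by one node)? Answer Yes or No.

[S [NP [Det some] [N garden]] [VP [V suspected] [CP [C that] [S [NP [Det this] [N student]] [VP [V read] [NP [Det this] [N window]]]]]]]
The smallest constituent containing 'some garden suspected' is the S spanning 'some garden suspected that this student read this window'; no single node in the tree dominates exactly the given words.

No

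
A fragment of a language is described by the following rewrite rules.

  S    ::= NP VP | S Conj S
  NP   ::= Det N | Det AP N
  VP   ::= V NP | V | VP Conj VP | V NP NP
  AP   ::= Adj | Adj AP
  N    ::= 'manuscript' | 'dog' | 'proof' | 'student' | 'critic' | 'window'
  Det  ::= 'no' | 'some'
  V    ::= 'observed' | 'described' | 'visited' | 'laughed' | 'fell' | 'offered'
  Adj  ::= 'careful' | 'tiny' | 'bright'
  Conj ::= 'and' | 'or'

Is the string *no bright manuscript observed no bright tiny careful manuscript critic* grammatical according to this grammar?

Ungrammatical

An N word can never sit immediately before an N word in any string this grammar generates, so the substring 'manuscript critic' rules out a derivation.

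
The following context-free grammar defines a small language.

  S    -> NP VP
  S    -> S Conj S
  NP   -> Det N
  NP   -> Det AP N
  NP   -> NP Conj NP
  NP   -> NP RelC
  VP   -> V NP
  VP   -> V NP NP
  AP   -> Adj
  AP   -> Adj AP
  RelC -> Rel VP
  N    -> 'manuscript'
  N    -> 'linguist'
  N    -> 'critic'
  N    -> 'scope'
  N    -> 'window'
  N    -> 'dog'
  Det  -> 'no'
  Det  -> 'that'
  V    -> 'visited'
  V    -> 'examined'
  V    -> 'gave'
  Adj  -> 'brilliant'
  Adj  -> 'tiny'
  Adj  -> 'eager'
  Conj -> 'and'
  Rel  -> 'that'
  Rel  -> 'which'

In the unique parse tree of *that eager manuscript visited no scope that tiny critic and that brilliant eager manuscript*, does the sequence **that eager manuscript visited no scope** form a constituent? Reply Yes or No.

[S [NP [Det that] [AP [Adj eager]] [N manuscript]] [VP [V visited] [NP [Det no] [N scope]] [NP [NP [Det that] [AP [Adj tiny]] [N critic]] [Conj and] [NP [Det that] [AP [Adj brilliant] [AP [Adj eager]]] [N manuscript]]]]]
The smallest constituent containing 'that eager manuscript visited no scope' is the S spanning 'that eager manuscript visited no scope that tiny critic and that brilliant eager manuscript'; no single node in the tree dominates exactly the given words.

No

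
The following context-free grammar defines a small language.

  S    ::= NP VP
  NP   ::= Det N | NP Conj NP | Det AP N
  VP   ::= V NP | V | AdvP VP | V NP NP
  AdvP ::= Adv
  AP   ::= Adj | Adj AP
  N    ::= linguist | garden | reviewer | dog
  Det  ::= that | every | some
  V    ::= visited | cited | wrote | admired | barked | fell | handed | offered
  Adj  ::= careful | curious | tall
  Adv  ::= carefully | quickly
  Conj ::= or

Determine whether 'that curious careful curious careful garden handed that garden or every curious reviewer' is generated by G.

Grammatical

S
  NP
    Det: that
    AP
      Adj: curious
      AP
        Adj: careful
        AP
          Adj: curious
          AP
            Adj: careful
    N: garden
  VP
    V: handed
    NP
      NP
        Det: that
        N: garden
      Conj: or
      NP
        Det: every
        AP
          Adj: curious
        N: reviewer
The bracketing above is licensed at every node by one of the given productions, with S at the root.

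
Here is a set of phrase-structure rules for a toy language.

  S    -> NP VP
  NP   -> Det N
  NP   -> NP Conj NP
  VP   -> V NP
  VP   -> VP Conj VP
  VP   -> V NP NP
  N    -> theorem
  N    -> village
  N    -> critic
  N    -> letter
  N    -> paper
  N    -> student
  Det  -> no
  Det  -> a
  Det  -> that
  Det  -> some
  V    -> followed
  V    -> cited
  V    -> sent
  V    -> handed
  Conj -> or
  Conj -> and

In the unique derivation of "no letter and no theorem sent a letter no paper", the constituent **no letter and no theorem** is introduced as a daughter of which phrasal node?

[S [NP [NP [Det no] [N letter]] [Conj and] [NP [Det no] [N theorem]]] [VP [V sent] [NP [Det a] [N letter]] [NP [Det no] [N paper]]]]
The span 'no letter and no theorem' is the NP node built by NP → NP Conj NP.
Its mother is the S built by S → NP VP.

S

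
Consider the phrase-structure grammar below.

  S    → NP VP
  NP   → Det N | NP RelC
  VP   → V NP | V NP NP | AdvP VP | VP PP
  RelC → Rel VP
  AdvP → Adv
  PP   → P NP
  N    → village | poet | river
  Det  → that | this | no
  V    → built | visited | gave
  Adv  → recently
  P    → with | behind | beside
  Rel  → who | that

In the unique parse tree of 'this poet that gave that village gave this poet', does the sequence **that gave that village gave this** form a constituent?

No

[S [NP [NP [Det this] [N poet]] [RelC [Rel that] [VP [V gave] [NP [Det that] [N village]]]]] [VP [V gave] [NP [Det this] [N poet]]]]
The smallest constituent containing 'that gave that village gave this' is the S spanning 'this poet that gave that village gave this poet'; no single node in the tree dominates exactly the given words.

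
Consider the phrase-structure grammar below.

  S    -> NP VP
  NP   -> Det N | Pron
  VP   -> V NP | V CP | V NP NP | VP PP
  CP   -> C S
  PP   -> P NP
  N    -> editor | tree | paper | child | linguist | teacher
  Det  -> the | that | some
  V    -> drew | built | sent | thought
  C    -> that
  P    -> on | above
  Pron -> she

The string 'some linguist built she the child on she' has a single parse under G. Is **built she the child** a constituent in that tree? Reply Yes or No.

Yes

[S [NP [Det some] [N linguist]] [VP [VP [V built] [NP [Pron she]] [NP [Det the] [N child]]] [PP [P on] [NP [Pron she]]]]]
The words 'built she the child' are exhaustively dominated by a single VP node (built by VP → V NP NP), so they form a constituent.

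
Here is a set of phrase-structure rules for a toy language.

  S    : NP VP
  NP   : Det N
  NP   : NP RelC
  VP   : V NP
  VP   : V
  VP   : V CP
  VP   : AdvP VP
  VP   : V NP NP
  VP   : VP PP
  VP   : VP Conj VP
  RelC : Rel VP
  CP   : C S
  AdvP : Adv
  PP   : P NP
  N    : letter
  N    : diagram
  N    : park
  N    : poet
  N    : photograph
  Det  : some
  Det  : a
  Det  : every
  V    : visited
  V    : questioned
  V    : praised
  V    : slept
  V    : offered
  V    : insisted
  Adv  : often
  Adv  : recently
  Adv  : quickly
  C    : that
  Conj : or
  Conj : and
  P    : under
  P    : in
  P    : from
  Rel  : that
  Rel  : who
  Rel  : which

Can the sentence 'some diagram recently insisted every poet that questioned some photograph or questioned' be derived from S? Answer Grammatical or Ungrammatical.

S
  NP
    Det: some
    N: diagram
  VP
    AdvP
      Adv: recently
    VP
      V: insisted
      NP
        NP
          Det: every
          N: poet
        RelC
          Rel: that
          VP
            VP
              V: questioned
              NP
                Det: some
                N: photograph
            Conj: or
            VP
              V: questioned
Every word is introduced by a lexical rule and the phrasal rules combine the resulting categories into a single S.

Grammatical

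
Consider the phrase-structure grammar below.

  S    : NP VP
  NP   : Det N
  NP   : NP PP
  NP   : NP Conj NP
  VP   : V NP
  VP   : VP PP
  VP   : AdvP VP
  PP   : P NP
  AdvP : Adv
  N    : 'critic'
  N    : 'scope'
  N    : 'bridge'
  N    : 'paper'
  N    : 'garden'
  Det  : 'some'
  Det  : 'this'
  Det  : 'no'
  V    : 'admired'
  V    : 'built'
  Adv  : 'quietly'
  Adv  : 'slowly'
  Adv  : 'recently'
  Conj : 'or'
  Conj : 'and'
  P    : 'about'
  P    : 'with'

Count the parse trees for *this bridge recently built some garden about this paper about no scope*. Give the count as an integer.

Two of the 9 distinct bracketings:
[S [NP [Det this] [N bridge]] [VP [VP [AdvP [Adv recently]] [VP [V built] [NP [Det some] [N garden]]]] [PP [P about] [NP [NP [Det this] [N paper]] [PP [P about] [NP [Det no] [N scope]]]]]]]
[S [NP [Det this] [N bridge]] [VP [VP [VP [AdvP [Adv recently]] [VP [V built] [NP [Det some] [N garden]]]] [PP [P about] [NP [Det this] [N paper]]]] [PP [P about] [NP [Det no] [N scope]]]]]
The difference turns on whether NP → NP PP is used at the relevant span, versus an alternative expansion of NP.

9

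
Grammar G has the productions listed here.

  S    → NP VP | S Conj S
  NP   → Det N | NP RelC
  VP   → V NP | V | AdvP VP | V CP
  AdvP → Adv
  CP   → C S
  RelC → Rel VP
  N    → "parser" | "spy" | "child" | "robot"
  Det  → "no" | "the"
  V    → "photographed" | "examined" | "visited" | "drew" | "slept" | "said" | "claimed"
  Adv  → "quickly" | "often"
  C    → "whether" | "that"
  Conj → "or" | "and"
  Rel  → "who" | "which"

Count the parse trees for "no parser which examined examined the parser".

1

[S [NP [NP [Det no] [N parser]] [RelC [Rel which] [VP [V examined]]]] [VP [V examined] [NP [Det the] [N parser]]]]
No rule offers an alternative attachment or grouping for any span, so this is the only derivation.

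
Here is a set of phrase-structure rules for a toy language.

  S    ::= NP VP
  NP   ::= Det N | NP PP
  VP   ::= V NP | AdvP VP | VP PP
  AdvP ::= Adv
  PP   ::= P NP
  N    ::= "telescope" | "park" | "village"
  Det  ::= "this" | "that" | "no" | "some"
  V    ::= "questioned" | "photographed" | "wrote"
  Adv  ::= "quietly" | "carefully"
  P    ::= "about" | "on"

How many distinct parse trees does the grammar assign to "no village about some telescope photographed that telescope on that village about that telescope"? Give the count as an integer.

Two of the 5 distinct bracketings:
[S [NP [NP [Det no] [N village]] [PP [P about] [NP [Det some] [N telescope]]]] [VP [V photographed] [NP [NP [Det that] [N telescope]] [PP [P on] [NP [NP [Det that] [N village]] [PP [P about] [NP [Det that] [N telescope]]]]]]]]
[S [NP [NP [Det no] [N village]] [PP [P about] [NP [Det some] [N telescope]]]] [VP [V photographed] [NP [NP [NP [Det that] [N telescope]] [PP [P on] [NP [Det that] [N village]]]] [PP [P about] [NP [Det that] [N telescope]]]]]]
The trees differ in how a recursive rule is bracketed over the same span.

5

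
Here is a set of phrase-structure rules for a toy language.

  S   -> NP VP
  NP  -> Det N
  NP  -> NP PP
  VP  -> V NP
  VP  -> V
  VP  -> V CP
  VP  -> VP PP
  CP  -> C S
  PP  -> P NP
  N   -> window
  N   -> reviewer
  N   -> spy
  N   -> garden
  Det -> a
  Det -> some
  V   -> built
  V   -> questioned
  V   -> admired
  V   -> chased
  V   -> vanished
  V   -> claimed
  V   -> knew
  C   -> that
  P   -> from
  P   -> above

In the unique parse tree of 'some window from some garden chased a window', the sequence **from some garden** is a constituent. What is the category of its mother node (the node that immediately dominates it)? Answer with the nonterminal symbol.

NP

[S [NP [NP [Det some] [N window]] [PP [P from] [NP [Det some] [N garden]]]] [VP [V chased] [NP [Det a] [N window]]]]
The span 'from some garden' is the PP node built by PP → P NP.
Its mother is the NP built by NP → NP PP.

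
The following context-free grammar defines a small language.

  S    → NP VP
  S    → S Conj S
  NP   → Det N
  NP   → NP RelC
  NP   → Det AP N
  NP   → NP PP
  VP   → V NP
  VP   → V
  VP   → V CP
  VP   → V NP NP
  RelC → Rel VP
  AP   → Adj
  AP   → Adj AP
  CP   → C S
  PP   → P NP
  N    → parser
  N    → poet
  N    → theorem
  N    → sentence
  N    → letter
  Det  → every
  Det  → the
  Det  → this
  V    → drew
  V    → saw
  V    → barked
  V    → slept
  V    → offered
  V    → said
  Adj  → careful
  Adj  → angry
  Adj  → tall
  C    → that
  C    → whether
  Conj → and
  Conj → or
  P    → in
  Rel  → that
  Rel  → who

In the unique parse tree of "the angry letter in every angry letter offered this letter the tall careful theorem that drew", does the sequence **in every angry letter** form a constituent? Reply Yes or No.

[S [NP [NP [Det the] [AP [Adj angry]] [N letter]] [PP [P in] [NP [Det every] [AP [Adj angry]] [N letter]]]] [VP [V offered] [NP [Det this] [N letter]] [NP [NP [Det the] [AP [Adj tall] [AP [Adj careful]]] [N theorem]] [RelC [Rel that] [VP [V drew]]]]]]
The words 'in every angry letter' are exhaustively dominated by a single PP node (built by PP → P NP), so they form a constituent.

Yes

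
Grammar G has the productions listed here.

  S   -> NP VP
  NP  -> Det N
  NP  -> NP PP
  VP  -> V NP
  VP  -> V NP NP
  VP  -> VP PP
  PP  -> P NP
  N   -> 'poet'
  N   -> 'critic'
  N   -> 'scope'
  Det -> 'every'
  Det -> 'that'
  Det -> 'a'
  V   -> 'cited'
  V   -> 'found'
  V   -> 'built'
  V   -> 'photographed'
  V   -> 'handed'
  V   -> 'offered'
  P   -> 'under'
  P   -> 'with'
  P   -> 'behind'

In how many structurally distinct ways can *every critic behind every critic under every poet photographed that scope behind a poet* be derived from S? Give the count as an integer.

Two of the 4 distinct bracketings:
[S [NP [NP [Det every] [N critic]] [PP [P behind] [NP [NP [Det every] [N critic]] [PP [P under] [NP [Det every] [N poet]]]]]] [VP [V photographed] [NP [NP [Det that] [N scope]] [PP [P behind] [NP [Det a] [N poet]]]]]]
[S [NP [NP [Det every] [N critic]] [PP [P behind] [NP [NP [Det every] [N critic]] [PP [P under] [NP [Det every] [N poet]]]]]] [VP [VP [V photographed] [NP [Det that] [N scope]]] [PP [P behind] [NP [Det a] [N poet]]]]]
The difference turns on whether VP → VP PP is used at the relevant span, versus an alternative expansion of VP.

4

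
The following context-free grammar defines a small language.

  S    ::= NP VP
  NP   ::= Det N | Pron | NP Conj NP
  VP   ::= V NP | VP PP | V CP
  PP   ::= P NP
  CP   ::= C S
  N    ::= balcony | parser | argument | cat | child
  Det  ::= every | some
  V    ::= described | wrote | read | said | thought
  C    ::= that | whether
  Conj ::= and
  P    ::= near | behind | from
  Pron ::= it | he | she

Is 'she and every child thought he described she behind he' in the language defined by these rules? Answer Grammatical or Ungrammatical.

Ungrammatical

For S → NP VP, every NP-prefix leaves a non-VP remainder: after 'she' the remainder is not a VP; after 'she and every child' the remainder is not a VP.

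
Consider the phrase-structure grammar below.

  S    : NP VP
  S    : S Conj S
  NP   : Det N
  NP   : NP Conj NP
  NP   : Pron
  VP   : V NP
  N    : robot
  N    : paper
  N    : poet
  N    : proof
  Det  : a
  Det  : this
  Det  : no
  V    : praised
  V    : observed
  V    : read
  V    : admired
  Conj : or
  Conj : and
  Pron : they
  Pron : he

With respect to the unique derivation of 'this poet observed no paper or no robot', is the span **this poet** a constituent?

Yes

[S [NP [Det this] [N poet]] [VP [V observed] [NP [NP [Det no] [N paper]] [Conj or] [NP [Det no] [N robot]]]]]
The words 'this poet' are exhaustively dominated by a single NP node (built by NP → Det N), so they form a constituent.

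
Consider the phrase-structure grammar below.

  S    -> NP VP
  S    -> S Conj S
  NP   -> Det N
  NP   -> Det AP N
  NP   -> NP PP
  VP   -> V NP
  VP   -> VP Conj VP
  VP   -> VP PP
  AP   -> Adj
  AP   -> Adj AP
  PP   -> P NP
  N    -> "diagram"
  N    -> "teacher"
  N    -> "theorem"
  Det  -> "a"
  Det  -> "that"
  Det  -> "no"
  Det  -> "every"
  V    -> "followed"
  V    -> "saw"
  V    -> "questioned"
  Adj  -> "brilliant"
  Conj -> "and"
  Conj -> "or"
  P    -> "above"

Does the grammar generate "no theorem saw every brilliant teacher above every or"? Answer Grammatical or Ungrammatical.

Ungrammatical

A Det word can never sit immediately before a Conj word in any string this grammar generates, so the substring 'every or' rules out a derivation.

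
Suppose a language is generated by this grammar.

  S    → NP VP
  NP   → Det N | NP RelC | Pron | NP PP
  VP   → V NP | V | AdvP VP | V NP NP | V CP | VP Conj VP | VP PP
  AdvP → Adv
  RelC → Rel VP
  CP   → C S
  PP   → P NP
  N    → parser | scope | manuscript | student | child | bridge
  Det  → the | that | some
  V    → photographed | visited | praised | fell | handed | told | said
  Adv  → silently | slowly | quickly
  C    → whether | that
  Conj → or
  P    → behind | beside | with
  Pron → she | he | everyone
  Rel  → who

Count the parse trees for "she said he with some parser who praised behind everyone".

10

Two of the 10 distinct bracketings:
[S [NP [Pron she]] [VP [V said] [NP [NP [NP [Pron he]] [PP [P with] [NP [Det some] [N parser]]]] [RelC [Rel who] [VP [VP [V praised]] [PP [P behind] [NP [Pron everyone]]]]]]]]
[S [NP [Pron she]] [VP [V said] [NP [NP [Pron he]] [PP [P with] [NP [NP [Det some] [N parser]] [RelC [Rel who] [VP [VP [V praised]] [PP [P behind] [NP [Pron everyone]]]]]]]]]]
The trees differ in how a recursive rule is bracketed over the same span.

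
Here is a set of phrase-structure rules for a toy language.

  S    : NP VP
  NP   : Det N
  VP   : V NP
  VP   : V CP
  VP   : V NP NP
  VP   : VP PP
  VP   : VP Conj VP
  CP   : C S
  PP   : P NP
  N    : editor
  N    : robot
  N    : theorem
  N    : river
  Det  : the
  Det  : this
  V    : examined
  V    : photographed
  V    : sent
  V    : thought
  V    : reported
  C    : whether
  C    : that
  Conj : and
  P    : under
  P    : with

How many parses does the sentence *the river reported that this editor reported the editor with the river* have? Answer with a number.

The two bracketings:
[S [NP [Det the] [N river]] [VP [V reported] [CP [C that] [S [NP [Det this] [N editor]] [VP [VP [V reported] [NP [Det the] [N editor]]] [PP [P with] [NP [Det the] [N river]]]]]]]]
[S [NP [Det the] [N river]] [VP [VP [V reported] [CP [C that] [S [NP [Det this] [N editor]] [VP [V reported] [NP [Det the] [N editor]]]]]] [PP [P with] [NP [Det the] [N river]]]]]
The trees differ in how a recursive rule is bracketed over the same span.

2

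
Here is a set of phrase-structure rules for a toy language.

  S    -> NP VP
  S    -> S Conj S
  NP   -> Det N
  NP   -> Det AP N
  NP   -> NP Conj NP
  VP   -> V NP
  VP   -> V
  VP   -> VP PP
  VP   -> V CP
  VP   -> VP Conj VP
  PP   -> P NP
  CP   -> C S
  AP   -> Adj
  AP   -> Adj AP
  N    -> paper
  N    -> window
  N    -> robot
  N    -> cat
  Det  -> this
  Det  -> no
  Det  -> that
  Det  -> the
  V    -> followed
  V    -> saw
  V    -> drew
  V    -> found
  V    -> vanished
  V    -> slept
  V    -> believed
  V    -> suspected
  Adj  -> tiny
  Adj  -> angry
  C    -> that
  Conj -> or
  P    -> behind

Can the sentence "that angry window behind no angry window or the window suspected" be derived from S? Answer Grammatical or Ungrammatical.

Ungrammatical

For S → NP VP, the only prefix that parses as NP is 'that angry window', but the remainder 'behind no angry window or the window suspected' is not a VP under these rules. The alternative S rule S → S Conj S likewise has no satisfying split.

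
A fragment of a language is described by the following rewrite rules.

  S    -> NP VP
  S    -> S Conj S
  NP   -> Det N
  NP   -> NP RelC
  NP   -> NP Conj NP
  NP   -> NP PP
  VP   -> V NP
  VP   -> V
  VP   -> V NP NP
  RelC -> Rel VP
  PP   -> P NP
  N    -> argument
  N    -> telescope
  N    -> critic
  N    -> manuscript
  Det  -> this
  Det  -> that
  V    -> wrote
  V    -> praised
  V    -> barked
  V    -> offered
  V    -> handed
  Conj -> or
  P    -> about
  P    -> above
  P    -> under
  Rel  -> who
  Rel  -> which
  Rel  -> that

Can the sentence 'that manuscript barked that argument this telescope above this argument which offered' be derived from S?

Grammatical

S
  NP
    Det: that
    N: manuscript
  VP
    V: barked
    NP
      Det: that
      N: argument
    NP
      NP
        NP
          Det: this
          N: telescope
        PP
          P: above
          NP
            Det: this
            N: argument
      RelC
        Rel: which
        VP
          V: offered
Every word is introduced by a lexical rule and the phrasal rules combine the resulting categories into a single S.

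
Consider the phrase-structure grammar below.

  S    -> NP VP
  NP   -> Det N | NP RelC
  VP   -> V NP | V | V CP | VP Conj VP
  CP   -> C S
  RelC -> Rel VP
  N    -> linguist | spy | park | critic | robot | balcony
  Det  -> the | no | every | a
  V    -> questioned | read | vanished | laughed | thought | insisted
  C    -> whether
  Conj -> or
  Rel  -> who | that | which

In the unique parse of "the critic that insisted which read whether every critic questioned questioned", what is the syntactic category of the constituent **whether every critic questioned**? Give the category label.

CP

S
  NP
    NP
      NP
        Det: the
        N: critic
      RelC
        Rel: that
        VP
          V: insisted
    RelC
      Rel: which
      VP
        V: read
        CP
          C: whether
          S
            NP
              Det: every
              N: critic
            VP
              V: questioned
  VP
    V: questioned
The span 'whether every critic questioned' is the CP node built by CP → C S.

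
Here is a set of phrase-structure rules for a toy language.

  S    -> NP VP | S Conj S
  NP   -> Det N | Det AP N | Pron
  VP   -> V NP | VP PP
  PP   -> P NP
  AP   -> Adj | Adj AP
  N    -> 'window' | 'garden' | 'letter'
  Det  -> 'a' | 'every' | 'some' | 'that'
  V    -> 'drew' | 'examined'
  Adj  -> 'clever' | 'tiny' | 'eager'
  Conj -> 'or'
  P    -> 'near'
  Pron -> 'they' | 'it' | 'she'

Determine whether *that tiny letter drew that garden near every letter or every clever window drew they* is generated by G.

[S [S [NP [Det that] [AP [Adj tiny]] [N letter]] [VP [VP [V drew] [NP [Det that] [N garden]]] [PP [P near] [NP [Det every] [N letter]]]]] [Conj or] [S [NP [Det every] [AP [Adj clever]] [N window]] [VP [V drew] [NP [Pron they]]]]]
Each bracket corresponds to one application of a listed rule, so the string is derivable from S.

Grammatical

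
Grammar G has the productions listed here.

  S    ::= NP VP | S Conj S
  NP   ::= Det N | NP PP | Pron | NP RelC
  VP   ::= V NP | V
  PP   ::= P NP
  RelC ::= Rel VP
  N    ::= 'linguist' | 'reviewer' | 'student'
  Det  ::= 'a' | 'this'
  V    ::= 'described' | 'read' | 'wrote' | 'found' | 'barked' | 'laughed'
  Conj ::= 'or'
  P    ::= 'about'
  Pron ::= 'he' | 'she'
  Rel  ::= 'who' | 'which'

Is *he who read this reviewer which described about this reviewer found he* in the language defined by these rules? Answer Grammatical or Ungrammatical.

[S [NP [NP [NP [Pron he]] [RelC [Rel who] [VP [V read] [NP [NP [Det this] [N reviewer]] [RelC [Rel which] [VP [V described]]]]]]] [PP [P about] [NP [Det this] [N reviewer]]]] [VP [V found] [NP [Pron he]]]]
Each bracket corresponds to one application of a listed rule, so the string is derivable from S.

Grammatical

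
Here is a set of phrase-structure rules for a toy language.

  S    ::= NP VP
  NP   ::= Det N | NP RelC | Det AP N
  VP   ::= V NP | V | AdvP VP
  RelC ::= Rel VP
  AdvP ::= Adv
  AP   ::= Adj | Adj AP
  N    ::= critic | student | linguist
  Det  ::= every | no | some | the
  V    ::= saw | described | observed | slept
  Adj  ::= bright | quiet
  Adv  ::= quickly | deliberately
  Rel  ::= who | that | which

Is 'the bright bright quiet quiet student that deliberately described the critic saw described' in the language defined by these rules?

Ungrammatical

For S → NP VP, every NP-prefix leaves a non-VP remainder: after 'the bright bright quiet quiet student' the remainder is not a VP; after 'the bright bright quiet quiet student that deliberately described' the remainder is not a VP; after 'the bright bright quiet quiet student that deliberately described the critic' the remainder is not a VP.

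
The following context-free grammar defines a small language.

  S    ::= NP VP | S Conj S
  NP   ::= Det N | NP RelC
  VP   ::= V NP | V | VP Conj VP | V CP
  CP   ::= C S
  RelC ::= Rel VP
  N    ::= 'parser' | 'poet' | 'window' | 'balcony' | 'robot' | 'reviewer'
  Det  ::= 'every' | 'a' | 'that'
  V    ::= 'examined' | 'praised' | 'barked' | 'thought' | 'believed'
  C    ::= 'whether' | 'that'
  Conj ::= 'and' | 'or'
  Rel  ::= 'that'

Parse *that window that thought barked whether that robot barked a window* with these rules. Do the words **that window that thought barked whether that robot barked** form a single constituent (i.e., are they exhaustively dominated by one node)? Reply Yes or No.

No

[S [NP [NP [Det that] [N window]] [RelC [Rel that] [VP [V thought]]]] [VP [V barked] [CP [C whether] [S [NP [Det that] [N robot]] [VP [V barked] [NP [Det a] [N window]]]]]]]
The smallest constituent containing 'that window that thought barked whether that robot barked' is the S spanning 'that window that thought barked whether that robot barked a window'; no single node in the tree dominates exactly the given words.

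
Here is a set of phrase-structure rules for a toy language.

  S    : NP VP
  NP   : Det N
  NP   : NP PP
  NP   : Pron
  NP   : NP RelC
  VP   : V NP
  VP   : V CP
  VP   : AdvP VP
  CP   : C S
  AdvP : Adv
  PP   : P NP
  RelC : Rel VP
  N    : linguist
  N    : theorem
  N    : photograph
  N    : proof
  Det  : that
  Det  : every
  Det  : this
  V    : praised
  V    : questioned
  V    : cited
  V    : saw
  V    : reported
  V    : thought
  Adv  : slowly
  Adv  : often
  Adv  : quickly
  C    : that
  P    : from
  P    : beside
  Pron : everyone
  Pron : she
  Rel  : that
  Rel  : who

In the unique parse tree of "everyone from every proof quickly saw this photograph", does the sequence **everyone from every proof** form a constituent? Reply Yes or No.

[S [NP [NP [Pron everyone]] [PP [P from] [NP [Det every] [N proof]]]] [VP [AdvP [Adv quickly]] [VP [V saw] [NP [Det this] [N photograph]]]]]
The words 'everyone from every proof' are exhaustively dominated by a single NP node (built by NP → NP PP), so they form a constituent.

Yes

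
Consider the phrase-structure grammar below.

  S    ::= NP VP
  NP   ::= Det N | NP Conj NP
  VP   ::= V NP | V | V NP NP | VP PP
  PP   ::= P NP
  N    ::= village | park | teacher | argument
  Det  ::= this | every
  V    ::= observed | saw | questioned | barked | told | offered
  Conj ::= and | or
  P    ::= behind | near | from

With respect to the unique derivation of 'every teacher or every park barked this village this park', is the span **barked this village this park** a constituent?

[S [NP [NP [Det every] [N teacher]] [Conj or] [NP [Det every] [N park]]] [VP [V barked] [NP [Det this] [N village]] [NP [Det this] [N park]]]]
The words 'barked this village this park' are exhaustively dominated by a single VP node (built by VP → V NP NP), so they form a constituent.

Yes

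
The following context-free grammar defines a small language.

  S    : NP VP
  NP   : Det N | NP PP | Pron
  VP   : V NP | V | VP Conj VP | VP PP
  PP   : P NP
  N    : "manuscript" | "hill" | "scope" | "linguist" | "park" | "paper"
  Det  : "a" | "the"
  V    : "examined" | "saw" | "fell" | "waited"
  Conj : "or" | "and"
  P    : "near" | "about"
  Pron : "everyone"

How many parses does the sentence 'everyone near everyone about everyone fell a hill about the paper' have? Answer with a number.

Two of the 4 distinct bracketings:
[S [NP [NP [Pron everyone]] [PP [P near] [NP [NP [Pron everyone]] [PP [P about] [NP [Pron everyone]]]]]] [VP [V fell] [NP [NP [Det a] [N hill]] [PP [P about] [NP [Det the] [N paper]]]]]]
[S [NP [NP [Pron everyone]] [PP [P near] [NP [NP [Pron everyone]] [PP [P about] [NP [Pron everyone]]]]]] [VP [VP [V fell] [NP [Det a] [N hill]]] [PP [P about] [NP [Det the] [N paper]]]]]
The difference turns on whether VP → VP PP is used at the relevant span, versus an alternative expansion of VP.

4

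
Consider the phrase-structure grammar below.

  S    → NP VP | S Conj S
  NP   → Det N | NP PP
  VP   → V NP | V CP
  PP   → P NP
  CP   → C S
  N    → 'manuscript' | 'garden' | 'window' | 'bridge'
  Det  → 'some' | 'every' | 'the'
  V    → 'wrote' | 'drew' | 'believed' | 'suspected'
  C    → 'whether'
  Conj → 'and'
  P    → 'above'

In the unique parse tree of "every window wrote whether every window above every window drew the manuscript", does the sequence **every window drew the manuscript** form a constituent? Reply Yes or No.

[S [NP [Det every] [N window]] [VP [V wrote] [CP [C whether] [S [NP [NP [Det every] [N window]] [PP [P above] [NP [Det every] [N window]]]] [VP [V drew] [NP [Det the] [N manuscript]]]]]]]
The smallest constituent containing 'every window drew the manuscript' is the S spanning 'every window above every window drew the manuscript'; no single node in the tree dominates exactly the given words.

No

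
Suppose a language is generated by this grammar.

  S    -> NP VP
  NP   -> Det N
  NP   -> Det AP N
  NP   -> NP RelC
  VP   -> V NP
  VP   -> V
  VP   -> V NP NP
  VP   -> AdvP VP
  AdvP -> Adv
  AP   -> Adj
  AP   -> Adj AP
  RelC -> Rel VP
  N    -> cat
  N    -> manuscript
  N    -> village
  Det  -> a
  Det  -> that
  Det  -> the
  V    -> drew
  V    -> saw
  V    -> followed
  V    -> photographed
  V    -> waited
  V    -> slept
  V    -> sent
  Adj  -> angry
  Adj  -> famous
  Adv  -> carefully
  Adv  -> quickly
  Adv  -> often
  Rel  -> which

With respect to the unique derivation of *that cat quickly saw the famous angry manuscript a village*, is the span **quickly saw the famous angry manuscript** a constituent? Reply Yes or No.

No

[S [NP [Det that] [N cat]] [VP [AdvP [Adv quickly]] [VP [V saw] [NP [Det the] [AP [Adj famous] [AP [Adj angry]]] [N manuscript]] [NP [Det a] [N village]]]]]
The smallest constituent containing 'quickly saw the famous angry manuscript' is the VP spanning 'quickly saw the famous angry manuscript a village'; no single node in the tree dominates exactly the given words.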